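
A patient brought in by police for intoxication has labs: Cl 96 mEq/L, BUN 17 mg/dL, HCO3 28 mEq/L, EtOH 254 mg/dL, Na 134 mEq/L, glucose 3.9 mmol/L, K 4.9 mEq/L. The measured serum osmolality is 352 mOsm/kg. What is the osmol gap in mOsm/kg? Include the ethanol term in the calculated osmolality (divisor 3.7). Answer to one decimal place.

Calculated osmolality = 2·Na + glucose + BUN/2.8 + ethanol/3.7
= 2·134 + 3.9 + 17/2.8 + 254/3.7
= 268 + 3.90 + 6.07 + 68.65
= 346.62 mOsm/kg ≈ 346.6 mOsm/kg
Osmolar gap = measured − calculated = 352 − 346.6 = 5.4 mOsm/kg

5.4 mOsm/kg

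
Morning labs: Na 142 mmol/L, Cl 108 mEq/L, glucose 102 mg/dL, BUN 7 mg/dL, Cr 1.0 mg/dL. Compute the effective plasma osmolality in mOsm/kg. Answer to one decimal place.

Effective osmolality excludes urea (freely permeant across cell membranes):
2·Na + glucose/18
= 2·142 + 102/18
= 284 + 5.67
= 289.67 mOsm/kg

289.7 mOsm/kg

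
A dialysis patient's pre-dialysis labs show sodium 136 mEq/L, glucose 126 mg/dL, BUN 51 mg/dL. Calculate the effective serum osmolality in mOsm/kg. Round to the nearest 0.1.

279.0 mOsm/kg

Effective osmolality excludes urea (freely permeant across cell membranes):
2·Na + glucose/18
= 2·136 + 126/18
= 272 + 7
= 279 mOsm/kg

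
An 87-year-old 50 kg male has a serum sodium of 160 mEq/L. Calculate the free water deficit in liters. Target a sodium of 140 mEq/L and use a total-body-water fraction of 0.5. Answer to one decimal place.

TBW = 0.5 · 50 = 25 L
Free water deficit = TBW · (Na/140 − 1)
= 25 · (160/140 − 1)
= 25 · 0.1429
= 3.57 L

3.6 L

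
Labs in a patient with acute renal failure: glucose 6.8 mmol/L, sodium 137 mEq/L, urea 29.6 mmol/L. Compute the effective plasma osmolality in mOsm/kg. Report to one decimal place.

280.8 mOsm/kg

Effective osmolality excludes urea (freely permeant across cell membranes):
2·Na + glucose
= 2·137 + 6.8
= 274 + 6.8
= 280.8 mOsm/kg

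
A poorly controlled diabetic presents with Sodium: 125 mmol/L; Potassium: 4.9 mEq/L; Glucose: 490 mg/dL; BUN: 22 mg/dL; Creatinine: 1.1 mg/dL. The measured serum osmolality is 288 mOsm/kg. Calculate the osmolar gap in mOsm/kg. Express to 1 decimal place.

2.9 mOsm/kg

Calculated osmolality = 2·Na + glucose/18 + BUN/2.8
= 2·125 + 490/18 + 22/2.8
= 250 + 27.22 + 7.86
= 285.08 mOsm/kg ≈ 285.1 mOsm/kg
Osmolar gap = measured − calculated = 288 − 285.1 = 2.9 mOsm/kg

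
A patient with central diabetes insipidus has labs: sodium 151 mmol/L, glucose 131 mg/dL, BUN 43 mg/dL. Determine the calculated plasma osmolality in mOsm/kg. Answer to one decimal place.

324.6 mOsm/kg

Calculated osmolality = 2·Na + glucose/18 + BUN/2.8
= 2·151 + 131/18 + 43/2.8
= 302 + 7.28 + 15.36
= 324.64 mOsm/kg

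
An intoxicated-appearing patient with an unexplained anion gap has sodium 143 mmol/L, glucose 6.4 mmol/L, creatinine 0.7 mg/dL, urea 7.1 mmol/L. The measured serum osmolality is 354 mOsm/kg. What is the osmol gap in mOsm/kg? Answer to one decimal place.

54.5 mOsm/kg

Calculated osmolality = 2·Na + glucose + urea
= 2·143 + 6.4 + 7.1
= 286 + 6.40 + 7.10
= 299.5 mOsm/kg ≈ 299.5 mOsm/kg
Osmolar gap = measured − calculated = 354 − 299.5 = 54.5 mOsm/kg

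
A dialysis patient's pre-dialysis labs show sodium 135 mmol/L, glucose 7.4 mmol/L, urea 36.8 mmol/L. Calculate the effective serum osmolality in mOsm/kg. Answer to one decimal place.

277.4 mOsm/kg

Effective osmolality excludes urea (freely permeant across cell membranes):
2·Na + glucose
= 2·135 + 7.4
= 270 + 7.4
= 277.4 mOsm/kg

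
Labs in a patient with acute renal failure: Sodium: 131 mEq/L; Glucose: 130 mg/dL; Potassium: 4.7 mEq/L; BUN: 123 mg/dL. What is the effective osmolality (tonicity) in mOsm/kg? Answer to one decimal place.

269.2 mOsm/kg

Effective osmolality excludes urea (freely permeant across cell membranes):
2·Na + glucose/18
= 2·131 + 130/18
= 262 + 7.22
= 269.22 mOsm/kg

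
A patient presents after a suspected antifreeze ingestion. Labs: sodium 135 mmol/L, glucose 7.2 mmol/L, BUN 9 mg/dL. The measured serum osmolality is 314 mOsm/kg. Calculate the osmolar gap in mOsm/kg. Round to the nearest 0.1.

33.6 mOsm/kg

Calculated osmolality = 2·Na + glucose + BUN/2.8
= 2·135 + 7.2 + 9/2.8
= 270 + 7.20 + 3.21
= 280.41 mOsm/kg ≈ 280.4 mOsm/kg
Osmolar gap = measured − calculated = 314 − 280.4 = 33.6 mOsm/kg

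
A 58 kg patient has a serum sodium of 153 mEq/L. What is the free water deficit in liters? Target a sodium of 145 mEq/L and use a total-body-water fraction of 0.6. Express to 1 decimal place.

1.9 L

TBW = 0.6 · 58 = 34.8 L
Free water deficit = TBW · (Na/145 − 1)
= 34.8 · (153/145 − 1)
= 34.8 · 0.0552
= 1.92 L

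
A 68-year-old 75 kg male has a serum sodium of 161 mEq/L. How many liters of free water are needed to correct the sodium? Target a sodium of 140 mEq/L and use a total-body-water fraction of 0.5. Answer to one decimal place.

5.6 L

TBW = 0.5 · 75 = 37.5 L
Free water deficit = TBW · (Na/140 − 1)
= 37.5 · (161/140 − 1)
= 37.5 · 0.15
= 5.62 L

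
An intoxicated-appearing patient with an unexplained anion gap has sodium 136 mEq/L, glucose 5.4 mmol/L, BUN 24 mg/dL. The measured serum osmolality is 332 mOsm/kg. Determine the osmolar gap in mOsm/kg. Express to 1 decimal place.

Calculated osmolality = 2·Na + glucose + BUN/2.8
= 2·136 + 5.4 + 24/2.8
= 272 + 5.40 + 8.57
= 285.97 mOsm/kg ≈ 286.0 mOsm/kg
Osmolar gap = measured − calculated = 332 − 286.0 = 46.0 mOsm/kg

46.0 mOsm/kg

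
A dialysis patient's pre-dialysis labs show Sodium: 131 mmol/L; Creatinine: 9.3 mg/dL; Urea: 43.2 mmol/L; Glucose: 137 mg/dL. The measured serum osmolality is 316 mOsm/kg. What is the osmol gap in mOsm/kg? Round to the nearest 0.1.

3.2 mOsm/kg

Calculated osmolality = 2·Na + glucose/18 + urea
= 2·131 + 137/18 + 43.2
= 262 + 7.61 + 43.20
= 312.81 mOsm/kg ≈ 312.8 mOsm/kg
Osmolar gap = measured − calculated = 316 − 312.8 = 3.2 mOsm/kg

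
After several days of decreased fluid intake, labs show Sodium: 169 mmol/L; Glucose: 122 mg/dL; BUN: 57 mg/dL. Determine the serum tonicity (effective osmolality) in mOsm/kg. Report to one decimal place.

Effective osmolality excludes urea (freely permeant across cell membranes):
2·Na + glucose/18
= 2·169 + 122/18
= 338 + 6.78
= 344.78 mOsm/kg

344.8 mOsm/kg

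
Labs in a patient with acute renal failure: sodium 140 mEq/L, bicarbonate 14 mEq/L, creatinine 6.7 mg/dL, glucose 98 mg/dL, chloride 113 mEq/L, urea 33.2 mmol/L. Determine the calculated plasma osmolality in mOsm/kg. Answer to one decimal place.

Calculated osmolality = 2·Na + glucose/18 + urea
= 2·140 + 98/18 + 33.2
= 280 + 5.44 + 33.20
= 318.64 mOsm/kg

318.6 mOsm/kg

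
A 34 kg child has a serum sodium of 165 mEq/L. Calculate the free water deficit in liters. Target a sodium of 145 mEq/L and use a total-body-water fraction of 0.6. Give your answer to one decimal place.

2.8 L

TBW = 0.6 · 34 = 20.4 L
Free water deficit = TBW · (Na/145 − 1)
= 20.4 · (165/145 − 1)
= 20.4 · 0.1379
= 2.81 L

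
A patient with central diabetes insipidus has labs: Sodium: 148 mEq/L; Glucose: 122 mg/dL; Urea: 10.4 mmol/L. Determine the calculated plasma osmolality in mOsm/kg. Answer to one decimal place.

313.2 mOsm/kg

Calculated osmolality = 2·Na + glucose/18 + urea
= 2·148 + 122/18 + 10.4
= 296 + 6.78 + 10.40
= 313.18 mOsm/kg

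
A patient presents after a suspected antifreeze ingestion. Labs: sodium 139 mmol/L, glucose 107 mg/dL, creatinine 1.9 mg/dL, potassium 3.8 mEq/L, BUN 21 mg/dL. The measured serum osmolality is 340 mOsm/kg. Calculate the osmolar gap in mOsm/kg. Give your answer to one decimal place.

Calculated osmolality = 2·Na + glucose/18 + BUN/2.8
= 2·139 + 107/18 + 21/2.8
= 278 + 5.94 + 7.50
= 291.44 mOsm/kg ≈ 291.4 mOsm/kg
Osmolar gap = measured − calculated = 340 − 291.4 = 48.6 mOsm/kg

48.6 mOsm/kg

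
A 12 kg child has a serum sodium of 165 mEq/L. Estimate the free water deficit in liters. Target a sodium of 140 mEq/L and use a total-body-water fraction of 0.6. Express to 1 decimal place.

TBW = 0.6 · 12 = 7.2 L
Free water deficit = TBW · (Na/140 − 1)
= 7.2 · (165/140 − 1)
= 7.2 · 0.1786
= 1.29 L

1.3 L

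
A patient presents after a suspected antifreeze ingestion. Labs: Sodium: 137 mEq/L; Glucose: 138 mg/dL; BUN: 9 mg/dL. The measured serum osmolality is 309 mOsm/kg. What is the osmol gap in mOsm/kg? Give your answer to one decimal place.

24.1 mOsm/kg

Calculated osmolality = 2·Na + glucose/18 + BUN/2.8
= 2·137 + 138/18 + 9/2.8
= 274 + 7.67 + 3.21
= 284.88 mOsm/kg ≈ 284.9 mOsm/kg
Osmolar gap = measured − calculated = 309 − 284.9 = 24.1 mOsm/kg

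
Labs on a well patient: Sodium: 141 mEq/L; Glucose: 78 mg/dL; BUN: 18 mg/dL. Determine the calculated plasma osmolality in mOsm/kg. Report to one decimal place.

292.8 mOsm/kg

Calculated osmolality = 2·Na + glucose/18 + BUN/2.8
= 2·141 + 78/18 + 18/2.8
= 282 + 4.33 + 6.43
= 292.76 mOsm/kg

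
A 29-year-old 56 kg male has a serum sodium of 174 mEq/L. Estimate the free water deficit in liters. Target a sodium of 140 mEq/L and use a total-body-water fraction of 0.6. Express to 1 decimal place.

8.2 L

TBW = 0.6 · 56 = 33.6 L
Free water deficit = TBW · (Na/140 − 1)
= 33.6 · (174/140 − 1)
= 33.6 · 0.2429
= 8.16 L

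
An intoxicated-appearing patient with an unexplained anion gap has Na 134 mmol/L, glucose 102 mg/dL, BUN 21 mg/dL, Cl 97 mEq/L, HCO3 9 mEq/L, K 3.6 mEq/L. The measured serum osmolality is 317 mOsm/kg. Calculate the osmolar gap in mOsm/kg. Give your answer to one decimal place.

35.8 mOsm/kg

Calculated osmolality = 2·Na + glucose/18 + BUN/2.8
= 2·134 + 102/18 + 21/2.8
= 268 + 5.67 + 7.50
= 281.17 mOsm/kg ≈ 281.2 mOsm/kg
Osmolar gap = measured − calculated = 317 − 281.2 = 35.8 mOsm/kg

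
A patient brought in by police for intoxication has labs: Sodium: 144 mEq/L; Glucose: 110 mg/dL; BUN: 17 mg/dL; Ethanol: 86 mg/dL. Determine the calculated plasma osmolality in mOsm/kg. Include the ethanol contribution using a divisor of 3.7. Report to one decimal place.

323.4 mOsm/kg

Calculated osmolality = 2·Na + glucose/18 + BUN/2.8 + ethanol/3.7
= 2·144 + 110/18 + 17/2.8 + 86/3.7
= 288 + 6.11 + 6.07 + 23.24
= 323.42 mOsm/kg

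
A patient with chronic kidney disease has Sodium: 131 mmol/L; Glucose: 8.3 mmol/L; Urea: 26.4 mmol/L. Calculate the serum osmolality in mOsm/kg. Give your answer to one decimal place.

Calculated osmolality = 2·Na + glucose + urea
= 2·131 + 8.3 + 26.4
= 262 + 8.30 + 26.40
= 296.7 mOsm/kg

296.7 mOsm/kg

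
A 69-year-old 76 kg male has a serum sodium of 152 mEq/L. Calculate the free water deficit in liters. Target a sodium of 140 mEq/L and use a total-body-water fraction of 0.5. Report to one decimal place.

TBW = 0.5 · 76 = 38 L
Free water deficit = TBW · (Na/140 − 1)
= 38 · (152/140 − 1)
= 38 · 0.0857
= 3.26 L

3.3 L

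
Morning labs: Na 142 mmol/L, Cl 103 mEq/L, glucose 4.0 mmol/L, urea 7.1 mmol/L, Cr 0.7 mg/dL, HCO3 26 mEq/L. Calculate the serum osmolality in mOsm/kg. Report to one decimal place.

Calculated osmolality = 2·Na + glucose + urea
= 2·142 + 4 + 7.1
= 284 + 4 + 7.10
= 295.1 mOsm/kg

295.1 mOsm/kg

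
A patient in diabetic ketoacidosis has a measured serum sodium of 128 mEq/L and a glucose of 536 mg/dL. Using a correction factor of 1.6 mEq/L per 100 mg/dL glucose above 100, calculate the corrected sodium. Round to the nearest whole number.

135 mEq/L

Corrected Na = measured Na + 1.6 · (glucose − 100)/100
= 128 + 1.6 · (536 − 100)/100
= 128 + 7
= 135 mEq/L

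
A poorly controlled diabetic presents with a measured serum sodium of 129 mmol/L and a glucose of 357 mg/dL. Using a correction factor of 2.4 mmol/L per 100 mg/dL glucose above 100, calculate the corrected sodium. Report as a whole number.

Corrected Na = measured Na + 2.4 · (glucose − 100)/100
= 129 + 2.4 · (357 − 100)/100
= 129 + 6.2
= 135.2 mmol/L

135 mmol/L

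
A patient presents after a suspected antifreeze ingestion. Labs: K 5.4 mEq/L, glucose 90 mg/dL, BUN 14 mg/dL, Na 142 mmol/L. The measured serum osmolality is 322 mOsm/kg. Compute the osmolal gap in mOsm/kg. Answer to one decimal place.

Calculated osmolality = 2·Na + glucose/18 + BUN/2.8
= 2·142 + 90/18 + 14/2.8
= 284 + 5 + 5
= 294 mOsm/kg ≈ 294.0 mOsm/kg
Osmolar gap = measured − calculated = 322 − 294.0 = 28.0 mOsm/kg

28.0 mOsm/kg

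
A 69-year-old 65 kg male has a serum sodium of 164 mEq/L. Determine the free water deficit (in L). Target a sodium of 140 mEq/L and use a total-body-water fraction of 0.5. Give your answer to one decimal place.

5.6 L

TBW = 0.5 · 65 = 32.5 L
Free water deficit = TBW · (Na/140 − 1)
= 32.5 · (164/140 − 1)
= 32.5 · 0.1714
= 5.57 L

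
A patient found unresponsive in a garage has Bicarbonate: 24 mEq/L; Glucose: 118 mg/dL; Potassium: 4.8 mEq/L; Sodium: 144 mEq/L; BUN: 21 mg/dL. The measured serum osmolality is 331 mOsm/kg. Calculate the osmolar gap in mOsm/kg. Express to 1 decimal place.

Calculated osmolality = 2·Na + glucose/18 + BUN/2.8
= 2·144 + 118/18 + 21/2.8
= 288 + 6.56 + 7.50
= 302.06 mOsm/kg ≈ 302.1 mOsm/kg
Osmolar gap = measured − calculated = 331 − 302.1 = 28.9 mOsm/kg

28.9 mOsm/kg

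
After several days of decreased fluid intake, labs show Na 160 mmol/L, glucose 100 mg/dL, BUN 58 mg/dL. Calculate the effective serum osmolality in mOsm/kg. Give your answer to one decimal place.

325.6 mOsm/kg

Effective osmolality excludes urea (freely permeant across cell membranes):
2·Na + glucose/18
= 2·160 + 100/18
= 320 + 5.56
= 325.56 mOsm/kg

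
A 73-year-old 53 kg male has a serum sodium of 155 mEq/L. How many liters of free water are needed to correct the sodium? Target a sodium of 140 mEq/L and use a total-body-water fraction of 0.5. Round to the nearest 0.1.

TBW = 0.5 · 53 = 26.5 L
Free water deficit = TBW · (Na/140 − 1)
= 26.5 · (155/140 − 1)
= 26.5 · 0.1071
= 2.84 L

2.8 L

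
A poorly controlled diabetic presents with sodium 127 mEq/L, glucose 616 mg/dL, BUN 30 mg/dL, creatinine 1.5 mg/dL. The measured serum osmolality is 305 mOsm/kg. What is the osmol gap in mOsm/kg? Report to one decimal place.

Calculated osmolality = 2·Na + glucose/18 + BUN/2.8
= 2·127 + 616/18 + 30/2.8
= 254 + 34.22 + 10.71
= 298.93 mOsm/kg ≈ 298.9 mOsm/kg
Osmolar gap = measured − calculated = 305 − 298.9 = 6.1 mOsm/kg

6.1 mOsm/kg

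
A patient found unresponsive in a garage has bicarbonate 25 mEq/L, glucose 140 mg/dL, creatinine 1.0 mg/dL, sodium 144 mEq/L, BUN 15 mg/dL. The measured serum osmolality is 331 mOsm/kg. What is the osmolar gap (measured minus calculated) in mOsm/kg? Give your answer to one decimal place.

Calculated osmolality = 2·Na + glucose/18 + BUN/2.8
= 2·144 + 140/18 + 15/2.8
= 288 + 7.78 + 5.36
= 301.14 mOsm/kg ≈ 301.1 mOsm/kg
Osmolar gap = measured − calculated = 331 − 301.1 = 29.9 mOsm/kg

29.9 mOsm/kg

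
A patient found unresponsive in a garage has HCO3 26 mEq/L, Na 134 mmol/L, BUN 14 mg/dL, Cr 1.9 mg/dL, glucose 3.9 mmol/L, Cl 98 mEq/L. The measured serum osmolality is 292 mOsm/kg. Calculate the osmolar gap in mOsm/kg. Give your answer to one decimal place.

Calculated osmolality = 2·Na + glucose + BUN/2.8
= 2·134 + 3.9 + 14/2.8
= 268 + 3.90 + 5
= 276.9 mOsm/kg ≈ 276.9 mOsm/kg
Osmolar gap = measured − calculated = 292 − 276.9 = 15.1 mOsm/kg

15.1 mOsm/kg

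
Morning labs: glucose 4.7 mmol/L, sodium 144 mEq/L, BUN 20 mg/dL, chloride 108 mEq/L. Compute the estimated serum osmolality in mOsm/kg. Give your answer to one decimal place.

299.8 mOsm/kg

Calculated osmolality = 2·Na + glucose + BUN/2.8
= 2·144 + 4.7 + 20/2.8
= 288 + 4.70 + 7.14
= 299.84 mOsm/kg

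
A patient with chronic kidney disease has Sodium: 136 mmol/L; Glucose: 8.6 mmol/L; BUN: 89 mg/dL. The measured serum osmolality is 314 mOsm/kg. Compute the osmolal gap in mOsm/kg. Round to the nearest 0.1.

1.6 mOsm/kg

Calculated osmolality = 2·Na + glucose + BUN/2.8
= 2·136 + 8.6 + 89/2.8
= 272 + 8.60 + 31.79
= 312.39 mOsm/kg ≈ 312.4 mOsm/kg
Osmolar gap = measured − calculated = 314 − 312.4 = 1.6 mOsm/kg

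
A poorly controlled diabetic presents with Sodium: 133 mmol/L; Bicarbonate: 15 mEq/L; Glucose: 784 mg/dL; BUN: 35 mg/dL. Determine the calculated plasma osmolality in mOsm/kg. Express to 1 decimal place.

Calculated osmolality = 2·Na + glucose/18 + BUN/2.8
= 2·133 + 784/18 + 35/2.8
= 266 + 43.56 + 12.50
= 322.06 mOsm/kg

322.1 mOsm/kg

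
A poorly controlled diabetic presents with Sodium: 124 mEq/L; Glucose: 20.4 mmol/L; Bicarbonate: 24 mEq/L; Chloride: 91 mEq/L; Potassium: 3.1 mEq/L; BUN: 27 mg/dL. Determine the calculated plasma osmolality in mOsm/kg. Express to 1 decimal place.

Calculated osmolality = 2·Na + glucose + BUN/2.8
= 2·124 + 20.4 + 27/2.8
= 248 + 20.40 + 9.64
= 278.04 mOsm/kg

278.0 mOsm/kg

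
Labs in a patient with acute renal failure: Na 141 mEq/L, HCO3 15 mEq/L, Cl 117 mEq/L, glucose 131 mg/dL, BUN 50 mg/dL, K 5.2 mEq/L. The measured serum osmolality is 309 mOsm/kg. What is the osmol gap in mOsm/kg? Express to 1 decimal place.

1.9 mOsm/kg

Calculated osmolality = 2·Na + glucose/18 + BUN/2.8
= 2·141 + 131/18 + 50/2.8
= 282 + 7.28 + 17.86
= 307.14 mOsm/kg ≈ 307.1 mOsm/kg
Osmolar gap = measured − calculated = 309 − 307.1 = 1.9 mOsm/kg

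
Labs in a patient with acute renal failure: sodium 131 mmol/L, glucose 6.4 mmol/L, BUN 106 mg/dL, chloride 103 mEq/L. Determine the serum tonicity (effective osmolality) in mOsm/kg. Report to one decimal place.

268.4 mOsm/kg

Effective osmolality excludes urea (freely permeant across cell membranes):
2·Na + glucose
= 2·131 + 6.4
= 262 + 6.4
= 268.4 mOsm/kg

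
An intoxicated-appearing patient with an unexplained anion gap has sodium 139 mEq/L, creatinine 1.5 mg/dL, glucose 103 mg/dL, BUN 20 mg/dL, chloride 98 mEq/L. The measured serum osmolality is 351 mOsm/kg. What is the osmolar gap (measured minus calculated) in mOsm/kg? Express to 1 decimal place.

Calculated osmolality = 2·Na + glucose/18 + BUN/2.8
= 2·139 + 103/18 + 20/2.8
= 278 + 5.72 + 7.14
= 290.86 mOsm/kg ≈ 290.9 mOsm/kg
Osmolar gap = measured − calculated = 351 − 290.9 = 60.1 mOsm/kg

60.1 mOsm/kg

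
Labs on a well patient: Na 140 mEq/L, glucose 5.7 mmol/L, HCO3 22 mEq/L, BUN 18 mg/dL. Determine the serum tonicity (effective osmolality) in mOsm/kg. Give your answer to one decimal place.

285.7 mOsm/kg

Effective osmolality excludes urea (freely permeant across cell membranes):
2·Na + glucose
= 2·140 + 5.7
= 280 + 5.7
= 285.7 mOsm/kg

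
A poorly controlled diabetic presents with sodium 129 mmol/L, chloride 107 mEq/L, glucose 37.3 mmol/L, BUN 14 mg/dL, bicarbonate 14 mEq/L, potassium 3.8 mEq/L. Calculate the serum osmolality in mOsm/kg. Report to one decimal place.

Calculated osmolality = 2·Na + glucose + BUN/2.8
= 2·129 + 37.3 + 14/2.8
= 258 + 37.30 + 5
= 300.3 mOsm/kg

300.3 mOsm/kg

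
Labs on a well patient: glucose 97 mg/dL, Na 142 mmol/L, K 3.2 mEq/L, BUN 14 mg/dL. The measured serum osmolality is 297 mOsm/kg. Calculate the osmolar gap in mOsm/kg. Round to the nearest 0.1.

Calculated osmolality = 2·Na + glucose/18 + BUN/2.8
= 2·142 + 97/18 + 14/2.8
= 284 + 5.39 + 5
= 294.39 mOsm/kg ≈ 294.4 mOsm/kg
Osmolar gap = measured − calculated = 297 − 294.4 = 2.6 mOsm/kg

2.6 mOsm/kg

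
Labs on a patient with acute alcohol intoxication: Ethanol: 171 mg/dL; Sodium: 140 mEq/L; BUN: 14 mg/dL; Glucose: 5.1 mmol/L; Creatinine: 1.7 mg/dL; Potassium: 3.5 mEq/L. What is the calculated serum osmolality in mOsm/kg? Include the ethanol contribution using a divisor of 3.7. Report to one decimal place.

336.3 mOsm/kg

Calculated osmolality = 2·Na + glucose + BUN/2.8 + ethanol/3.7
= 2·140 + 5.1 + 14/2.8 + 171/3.7
= 280 + 5.10 + 5 + 46.22
= 336.32 mOsm/kg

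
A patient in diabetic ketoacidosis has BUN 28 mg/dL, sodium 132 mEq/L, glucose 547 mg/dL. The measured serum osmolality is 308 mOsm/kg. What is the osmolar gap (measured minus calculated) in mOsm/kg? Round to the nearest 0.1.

3.6 mOsm/kg

Calculated osmolality = 2·Na + glucose/18 + BUN/2.8
= 2·132 + 547/18 + 28/2.8
= 264 + 30.39 + 10
= 304.39 mOsm/kg ≈ 304.4 mOsm/kg
Osmolar gap = measured − calculated = 308 − 304.4 = 3.6 mOsm/kg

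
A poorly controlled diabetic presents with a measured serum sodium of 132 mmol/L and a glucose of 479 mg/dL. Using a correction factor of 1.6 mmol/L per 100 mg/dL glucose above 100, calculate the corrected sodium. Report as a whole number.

138 mmol/L

Corrected Na = measured Na + 1.6 · (glucose − 100)/100
= 132 + 1.6 · (479 − 100)/100
= 132 + 6.1
= 138.1 mmol/L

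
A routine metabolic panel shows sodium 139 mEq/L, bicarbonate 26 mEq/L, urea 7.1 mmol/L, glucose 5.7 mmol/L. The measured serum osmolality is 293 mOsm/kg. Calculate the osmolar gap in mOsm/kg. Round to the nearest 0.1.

Calculated osmolality = 2·Na + glucose + urea
= 2·139 + 5.7 + 7.1
= 278 + 5.70 + 7.10
= 290.8 mOsm/kg ≈ 290.8 mOsm/kg
Osmolar gap = measured − calculated = 293 − 290.8 = 2.2 mOsm/kg

2.2 mOsm/kg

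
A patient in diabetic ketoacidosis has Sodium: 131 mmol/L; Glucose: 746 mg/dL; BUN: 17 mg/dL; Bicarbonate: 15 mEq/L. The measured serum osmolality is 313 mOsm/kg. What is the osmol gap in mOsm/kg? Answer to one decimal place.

Calculated osmolality = 2·Na + glucose/18 + BUN/2.8
= 2·131 + 746/18 + 17/2.8
= 262 + 41.44 + 6.07
= 309.51 mOsm/kg ≈ 309.5 mOsm/kg
Osmolar gap = measured − calculated = 313 − 309.5 = 3.5 mOsm/kg

3.5 mOsm/kg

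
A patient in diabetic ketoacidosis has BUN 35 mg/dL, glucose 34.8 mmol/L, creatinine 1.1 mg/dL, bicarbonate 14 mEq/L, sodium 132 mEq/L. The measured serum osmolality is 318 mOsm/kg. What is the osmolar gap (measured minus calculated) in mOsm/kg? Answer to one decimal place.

Calculated osmolality = 2·Na + glucose + BUN/2.8
= 2·132 + 34.8 + 35/2.8
= 264 + 34.80 + 12.50
= 311.3 mOsm/kg ≈ 311.3 mOsm/kg
Osmolar gap = measured − calculated = 318 − 311.3 = 6.7 mOsm/kg

6.7 mOsm/kg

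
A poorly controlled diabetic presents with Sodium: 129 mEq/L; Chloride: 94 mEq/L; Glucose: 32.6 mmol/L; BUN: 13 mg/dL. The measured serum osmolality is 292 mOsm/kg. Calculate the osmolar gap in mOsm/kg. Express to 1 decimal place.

Calculated osmolality = 2·Na + glucose + BUN/2.8
= 2·129 + 32.6 + 13/2.8
= 258 + 32.60 + 4.64
= 295.24 mOsm/kg ≈ 295.2 mOsm/kg
Osmolar gap = measured − calculated = 292 − 295.2 = -3.2 mOsm/kg

-3.2 mOsm/kg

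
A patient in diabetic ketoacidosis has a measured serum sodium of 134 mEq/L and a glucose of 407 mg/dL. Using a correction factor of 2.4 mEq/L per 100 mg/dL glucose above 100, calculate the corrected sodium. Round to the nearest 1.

141 mEq/L

Corrected Na = measured Na + 2.4 · (glucose − 100)/100
= 134 + 2.4 · (407 − 100)/100
= 134 + 7.4
= 141.4 mEq/L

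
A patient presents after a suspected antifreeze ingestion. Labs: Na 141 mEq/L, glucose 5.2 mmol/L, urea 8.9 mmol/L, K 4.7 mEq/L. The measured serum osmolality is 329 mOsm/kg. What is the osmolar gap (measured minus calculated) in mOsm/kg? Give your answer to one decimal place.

32.9 mOsm/kg

Calculated osmolality = 2·Na + glucose + urea
= 2·141 + 5.2 + 8.9
= 282 + 5.20 + 8.90
= 296.1 mOsm/kg ≈ 296.1 mOsm/kg
Osmolar gap = measured − calculated = 329 − 296.1 = 32.9 mOsm/kg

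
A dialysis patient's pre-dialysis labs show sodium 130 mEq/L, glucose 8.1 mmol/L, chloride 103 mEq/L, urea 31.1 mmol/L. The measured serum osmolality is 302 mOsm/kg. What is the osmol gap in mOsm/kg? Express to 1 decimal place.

Calculated osmolality = 2·Na + glucose + urea
= 2·130 + 8.1 + 31.1
= 260 + 8.10 + 31.10
= 299.2 mOsm/kg ≈ 299.2 mOsm/kg
Osmolar gap = measured − calculated = 302 − 299.2 = 2.8 mOsm/kg

2.8 mOsm/kg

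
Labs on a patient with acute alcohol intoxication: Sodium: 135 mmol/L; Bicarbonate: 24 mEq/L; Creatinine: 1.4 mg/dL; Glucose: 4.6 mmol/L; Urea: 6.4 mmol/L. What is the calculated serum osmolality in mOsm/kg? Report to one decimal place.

281.0 mOsm/kg

Calculated osmolality = 2·Na + glucose + urea
= 2·135 + 4.6 + 6.4
= 270 + 4.60 + 6.40
= 281 mOsm/kg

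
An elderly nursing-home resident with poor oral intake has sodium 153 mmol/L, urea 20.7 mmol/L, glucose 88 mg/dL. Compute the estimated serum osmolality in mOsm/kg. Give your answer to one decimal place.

331.6 mOsm/kg

Calculated osmolality = 2·Na + glucose/18 + urea
= 2·153 + 88/18 + 20.7
= 306 + 4.89 + 20.70
= 331.59 mOsm/kg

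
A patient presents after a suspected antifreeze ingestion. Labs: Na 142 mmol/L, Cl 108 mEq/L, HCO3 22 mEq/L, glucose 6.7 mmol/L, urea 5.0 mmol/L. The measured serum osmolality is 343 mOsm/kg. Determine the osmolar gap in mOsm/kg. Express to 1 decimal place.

47.3 mOsm/kg

Calculated osmolality = 2·Na + glucose + urea
= 2·142 + 6.7 + 5
= 284 + 6.70 + 5
= 295.7 mOsm/kg ≈ 295.7 mOsm/kg
Osmolar gap = measured − calculated = 343 − 295.7 = 47.3 mOsm/kg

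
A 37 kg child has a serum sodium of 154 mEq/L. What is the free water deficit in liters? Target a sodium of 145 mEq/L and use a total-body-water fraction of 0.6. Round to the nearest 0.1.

1.4 L

TBW = 0.6 · 37 = 22.2 L
Free water deficit = TBW · (Na/145 − 1)
= 22.2 · (154/145 − 1)
= 22.2 · 0.0621
= 1.38 L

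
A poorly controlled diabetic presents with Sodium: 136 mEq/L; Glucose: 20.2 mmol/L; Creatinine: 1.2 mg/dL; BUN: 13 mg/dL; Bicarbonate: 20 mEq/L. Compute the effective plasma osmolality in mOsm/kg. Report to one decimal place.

292.2 mOsm/kg

Effective osmolality excludes urea (freely permeant across cell membranes):
2·Na + glucose
= 2·136 + 20.2
= 272 + 20.2
= 292.2 mOsm/kg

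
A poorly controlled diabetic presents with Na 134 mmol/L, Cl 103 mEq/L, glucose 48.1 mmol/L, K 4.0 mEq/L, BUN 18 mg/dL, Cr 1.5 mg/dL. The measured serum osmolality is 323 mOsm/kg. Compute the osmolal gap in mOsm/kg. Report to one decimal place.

0.5 mOsm/kg

Calculated osmolality = 2·Na + glucose + BUN/2.8
= 2·134 + 48.1 + 18/2.8
= 268 + 48.10 + 6.43
= 322.53 mOsm/kg ≈ 322.5 mOsm/kg
Osmolar gap = measured − calculated = 323 − 322.5 = 0.5 mOsm/kg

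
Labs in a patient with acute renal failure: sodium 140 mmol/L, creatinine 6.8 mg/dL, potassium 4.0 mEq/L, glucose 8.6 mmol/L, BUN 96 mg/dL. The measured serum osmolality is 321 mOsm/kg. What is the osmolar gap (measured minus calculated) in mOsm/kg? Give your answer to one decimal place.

-1.9 mOsm/kg

Calculated osmolality = 2·Na + glucose + BUN/2.8
= 2·140 + 8.6 + 96/2.8
= 280 + 8.60 + 34.29
= 322.89 mOsm/kg ≈ 322.9 mOsm/kg
Osmolar gap = measured − calculated = 321 − 322.9 = -1.9 mOsm/kg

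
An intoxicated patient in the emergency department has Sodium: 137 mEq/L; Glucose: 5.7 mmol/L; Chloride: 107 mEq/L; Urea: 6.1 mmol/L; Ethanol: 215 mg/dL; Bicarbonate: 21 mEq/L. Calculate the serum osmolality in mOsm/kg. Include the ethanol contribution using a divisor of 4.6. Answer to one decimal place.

332.5 mOsm/kg

Calculated osmolality = 2·Na + glucose + urea + ethanol/4.6
= 2·137 + 5.7 + 6.1 + 215/4.6
= 274 + 5.70 + 6.10 + 46.74
= 332.54 mOsm/kg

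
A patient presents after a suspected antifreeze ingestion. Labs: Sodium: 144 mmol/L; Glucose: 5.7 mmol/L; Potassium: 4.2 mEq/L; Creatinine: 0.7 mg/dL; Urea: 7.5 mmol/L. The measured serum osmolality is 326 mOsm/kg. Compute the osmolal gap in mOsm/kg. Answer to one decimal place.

24.8 mOsm/kg

Calculated osmolality = 2·Na + glucose + urea
= 2·144 + 5.7 + 7.5
= 288 + 5.70 + 7.50
= 301.2 mOsm/kg ≈ 301.2 mOsm/kg
Osmolar gap = measured − calculated = 326 − 301.2 = 24.8 mOsm/kg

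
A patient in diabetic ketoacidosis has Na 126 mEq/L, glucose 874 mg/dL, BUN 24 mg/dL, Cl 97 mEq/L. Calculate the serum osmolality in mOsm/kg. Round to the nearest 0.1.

Calculated osmolality = 2·Na + glucose/18 + BUN/2.8
= 2·126 + 874/18 + 24/2.8
= 252 + 48.56 + 8.57
= 309.13 mOsm/kg

309.1 mOsm/kg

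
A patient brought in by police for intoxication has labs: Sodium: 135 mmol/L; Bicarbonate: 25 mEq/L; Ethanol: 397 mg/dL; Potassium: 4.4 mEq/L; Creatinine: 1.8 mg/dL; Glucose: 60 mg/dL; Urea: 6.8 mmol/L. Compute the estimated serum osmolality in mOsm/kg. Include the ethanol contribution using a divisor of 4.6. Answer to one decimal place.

Calculated osmolality = 2·Na + glucose/18 + urea + ethanol/4.6
= 2·135 + 60/18 + 6.8 + 397/4.6
= 270 + 3.33 + 6.80 + 86.30
= 366.43 mOsm/kg

366.4 mOsm/kg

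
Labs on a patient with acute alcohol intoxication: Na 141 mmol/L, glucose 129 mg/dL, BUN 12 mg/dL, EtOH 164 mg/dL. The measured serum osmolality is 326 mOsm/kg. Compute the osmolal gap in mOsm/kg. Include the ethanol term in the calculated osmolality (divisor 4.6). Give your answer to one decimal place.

Calculated osmolality = 2·Na + glucose/18 + BUN/2.8 + ethanol/4.6
= 2·141 + 129/18 + 12/2.8 + 164/4.6
= 282 + 7.17 + 4.29 + 35.65
= 329.11 mOsm/kg ≈ 329.1 mOsm/kg
Osmolar gap = measured − calculated = 326 − 329.1 = -3.1 mOsm/kg

-3.1 mOsm/kg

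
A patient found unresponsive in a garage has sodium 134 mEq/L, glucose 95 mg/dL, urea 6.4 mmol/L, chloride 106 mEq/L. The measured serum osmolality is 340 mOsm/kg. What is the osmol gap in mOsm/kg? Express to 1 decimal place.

60.3 mOsm/kg

Calculated osmolality = 2·Na + glucose/18 + urea
= 2·134 + 95/18 + 6.4
= 268 + 5.28 + 6.40
= 279.68 mOsm/kg ≈ 279.7 mOsm/kg
Osmolar gap = measured − calculated = 340 − 279.7 = 60.3 mOsm/kg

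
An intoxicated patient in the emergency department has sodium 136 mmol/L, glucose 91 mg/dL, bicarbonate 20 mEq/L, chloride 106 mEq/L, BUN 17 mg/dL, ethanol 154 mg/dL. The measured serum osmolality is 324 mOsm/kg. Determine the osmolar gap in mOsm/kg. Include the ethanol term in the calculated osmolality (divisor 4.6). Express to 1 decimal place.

7.4 mOsm/kg

Calculated osmolality = 2·Na + glucose/18 + BUN/2.8 + ethanol/4.6
= 2·136 + 91/18 + 17/2.8 + 154/4.6
= 272 + 5.06 + 6.07 + 33.48
= 316.61 mOsm/kg ≈ 316.6 mOsm/kg
Osmolar gap = measured − calculated = 324 − 316.6 = 7.4 mOsm/kg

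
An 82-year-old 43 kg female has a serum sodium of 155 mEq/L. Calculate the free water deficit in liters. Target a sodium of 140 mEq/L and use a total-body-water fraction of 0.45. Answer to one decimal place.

TBW = 0.45 · 43 = 19.35 L
Free water deficit = TBW · (Na/140 − 1)
= 19.35 · (155/140 − 1)
= 19.35 · 0.1071
= 2.07 L

2.1 L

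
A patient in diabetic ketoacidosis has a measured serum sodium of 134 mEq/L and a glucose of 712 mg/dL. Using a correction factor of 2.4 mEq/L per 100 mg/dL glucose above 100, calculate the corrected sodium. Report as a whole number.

149 mEq/L

Corrected Na = measured Na + 2.4 · (glucose − 100)/100
= 134 + 2.4 · (712 − 100)/100
= 134 + 14.7
= 148.7 mEq/L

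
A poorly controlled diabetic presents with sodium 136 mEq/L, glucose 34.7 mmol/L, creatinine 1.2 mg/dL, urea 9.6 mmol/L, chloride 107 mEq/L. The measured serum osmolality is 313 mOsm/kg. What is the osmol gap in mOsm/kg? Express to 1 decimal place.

-3.3 mOsm/kg

Calculated osmolality = 2·Na + glucose + urea
= 2·136 + 34.7 + 9.6
= 272 + 34.70 + 9.60
= 316.3 mOsm/kg ≈ 316.3 mOsm/kg
Osmolar gap = measured − calculated = 313 − 316.3 = -3.3 mOsm/kg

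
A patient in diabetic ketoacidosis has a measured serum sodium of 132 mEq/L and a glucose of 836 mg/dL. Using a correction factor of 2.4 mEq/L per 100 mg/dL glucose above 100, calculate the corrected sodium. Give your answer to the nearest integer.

150 mEq/L

Corrected Na = measured Na + 2.4 · (glucose − 100)/100
= 132 + 2.4 · (836 − 100)/100
= 132 + 17.7
= 149.7 mEq/L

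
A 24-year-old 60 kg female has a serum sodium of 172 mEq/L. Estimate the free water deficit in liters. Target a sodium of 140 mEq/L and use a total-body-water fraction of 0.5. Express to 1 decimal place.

6.9 L

TBW = 0.5 · 60 = 30 L
Free water deficit = TBW · (Na/140 − 1)
= 30 · (172/140 − 1)
= 30 · 0.2286
= 6.86 L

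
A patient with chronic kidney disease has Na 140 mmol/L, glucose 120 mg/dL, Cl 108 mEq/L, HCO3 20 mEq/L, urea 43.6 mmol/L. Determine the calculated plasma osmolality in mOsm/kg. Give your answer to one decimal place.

Calculated osmolality = 2·Na + glucose/18 + urea
= 2·140 + 120/18 + 43.6
= 280 + 6.67 + 43.60
= 330.27 mOsm/kg

330.3 mOsm/kg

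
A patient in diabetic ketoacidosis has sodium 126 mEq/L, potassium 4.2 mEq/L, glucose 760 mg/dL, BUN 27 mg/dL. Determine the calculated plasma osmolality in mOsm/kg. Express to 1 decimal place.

Calculated osmolality = 2·Na + glucose/18 + BUN/2.8
= 2·126 + 760/18 + 27/2.8
= 252 + 42.22 + 9.64
= 303.86 mOsm/kg

303.9 mOsm/kg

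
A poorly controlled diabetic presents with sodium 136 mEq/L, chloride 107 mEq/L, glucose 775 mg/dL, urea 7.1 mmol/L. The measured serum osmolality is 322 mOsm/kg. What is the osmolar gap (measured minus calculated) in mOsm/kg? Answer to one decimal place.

Calculated osmolality = 2·Na + glucose/18 + urea
= 2·136 + 775/18 + 7.1
= 272 + 43.06 + 7.10
= 322.16 mOsm/kg ≈ 322.2 mOsm/kg
Osmolar gap = measured − calculated = 322 − 322.2 = -0.2 mOsm/kg

-0.2 mOsm/kg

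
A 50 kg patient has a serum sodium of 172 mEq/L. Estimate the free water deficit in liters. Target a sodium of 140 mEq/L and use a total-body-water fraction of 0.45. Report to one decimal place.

TBW = 0.45 · 50 = 22.5 L
Free water deficit = TBW · (Na/140 − 1)
= 22.5 · (172/140 − 1)
= 22.5 · 0.2286
= 5.14 L

5.1 L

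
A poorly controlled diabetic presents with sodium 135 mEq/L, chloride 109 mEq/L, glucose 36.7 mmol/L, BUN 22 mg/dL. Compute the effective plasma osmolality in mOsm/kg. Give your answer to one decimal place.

Effective osmolality excludes urea (freely permeant across cell membranes):
2·Na + glucose
= 2·135 + 36.7
= 270 + 36.7
= 306.7 mOsm/kg

306.7 mOsm/kg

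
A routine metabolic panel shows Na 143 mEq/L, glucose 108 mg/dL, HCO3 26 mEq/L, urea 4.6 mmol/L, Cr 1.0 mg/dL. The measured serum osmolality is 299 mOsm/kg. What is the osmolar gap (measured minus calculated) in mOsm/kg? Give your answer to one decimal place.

2.4 mOsm/kg

Calculated osmolality = 2·Na + glucose/18 + urea
= 2·143 + 108/18 + 4.6
= 286 + 6 + 4.60
= 296.6 mOsm/kg ≈ 296.6 mOsm/kg
Osmolar gap = measured − calculated = 299 − 296.6 = 2.4 mOsm/kg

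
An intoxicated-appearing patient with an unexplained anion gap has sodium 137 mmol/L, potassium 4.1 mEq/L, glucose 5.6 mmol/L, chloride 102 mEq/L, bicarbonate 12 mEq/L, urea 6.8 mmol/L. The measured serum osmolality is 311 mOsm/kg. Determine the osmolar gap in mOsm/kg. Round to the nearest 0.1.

Calculated osmolality = 2·Na + glucose + urea
= 2·137 + 5.6 + 6.8
= 274 + 5.60 + 6.80
= 286.4 mOsm/kg ≈ 286.4 mOsm/kg
Osmolar gap = measured − calculated = 311 − 286.4 = 24.6 mOsm/kg

24.6 mOsm/kg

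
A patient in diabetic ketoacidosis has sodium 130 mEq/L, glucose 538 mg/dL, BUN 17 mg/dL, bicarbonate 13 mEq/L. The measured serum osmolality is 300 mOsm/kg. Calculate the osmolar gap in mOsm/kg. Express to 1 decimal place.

Calculated osmolality = 2·Na + glucose/18 + BUN/2.8
= 2·130 + 538/18 + 17/2.8
= 260 + 29.89 + 6.07
= 295.96 mOsm/kg ≈ 296.0 mOsm/kg
Osmolar gap = measured − calculated = 300 − 296.0 = 4.0 mOsm/kg

4.0 mOsm/kg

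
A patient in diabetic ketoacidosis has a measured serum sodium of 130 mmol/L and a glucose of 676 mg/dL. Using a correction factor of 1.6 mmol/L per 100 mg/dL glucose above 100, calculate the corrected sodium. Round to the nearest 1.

Corrected Na = measured Na + 1.6 · (glucose − 100)/100
= 130 + 1.6 · (676 − 100)/100
= 130 + 9.2
= 139.2 mmol/L

139 mmol/L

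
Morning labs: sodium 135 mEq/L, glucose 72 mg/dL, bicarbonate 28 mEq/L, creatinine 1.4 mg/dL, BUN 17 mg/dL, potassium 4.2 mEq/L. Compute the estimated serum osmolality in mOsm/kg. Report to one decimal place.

280.1 mOsm/kg

Calculated osmolality = 2·Na + glucose/18 + BUN/2.8
= 2·135 + 72/18 + 17/2.8
= 270 + 4 + 6.07
= 280.07 mOsm/kg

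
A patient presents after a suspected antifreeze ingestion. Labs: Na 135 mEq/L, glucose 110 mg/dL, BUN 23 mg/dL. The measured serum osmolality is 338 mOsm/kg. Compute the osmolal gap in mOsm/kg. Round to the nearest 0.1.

Calculated osmolality = 2·Na + glucose/18 + BUN/2.8
= 2·135 + 110/18 + 23/2.8
= 270 + 6.11 + 8.21
= 284.32 mOsm/kg ≈ 284.3 mOsm/kg
Osmolar gap = measured − calculated = 338 − 284.3 = 53.7 mOsm/kg

53.7 mOsm/kg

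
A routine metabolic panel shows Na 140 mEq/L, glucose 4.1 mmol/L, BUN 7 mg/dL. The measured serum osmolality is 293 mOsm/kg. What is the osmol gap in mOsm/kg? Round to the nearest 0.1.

Calculated osmolality = 2·Na + glucose + BUN/2.8
= 2·140 + 4.1 + 7/2.8
= 280 + 4.10 + 2.50
= 286.6 mOsm/kg ≈ 286.6 mOsm/kg
Osmolar gap = measured − calculated = 293 − 286.6 = 6.4 mOsm/kg

6.4 mOsm/kg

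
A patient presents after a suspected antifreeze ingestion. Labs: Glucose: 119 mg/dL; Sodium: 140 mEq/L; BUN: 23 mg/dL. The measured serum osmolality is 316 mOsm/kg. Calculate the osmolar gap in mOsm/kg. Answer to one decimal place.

21.2 mOsm/kg

Calculated osmolality = 2·Na + glucose/18 + BUN/2.8
= 2·140 + 119/18 + 23/2.8
= 280 + 6.61 + 8.21
= 294.82 mOsm/kg ≈ 294.8 mOsm/kg
Osmolar gap = measured − calculated = 316 − 294.8 = 21.2 mOsm/kg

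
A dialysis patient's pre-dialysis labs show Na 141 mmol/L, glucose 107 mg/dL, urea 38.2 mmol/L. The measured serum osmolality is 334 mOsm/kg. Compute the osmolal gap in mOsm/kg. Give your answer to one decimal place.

Calculated osmolality = 2·Na + glucose/18 + urea
= 2·141 + 107/18 + 38.2
= 282 + 5.94 + 38.20
= 326.14 mOsm/kg ≈ 326.1 mOsm/kg
Osmolar gap = measured − calculated = 334 − 326.1 = 7.9 mOsm/kg

7.9 mOsm/kg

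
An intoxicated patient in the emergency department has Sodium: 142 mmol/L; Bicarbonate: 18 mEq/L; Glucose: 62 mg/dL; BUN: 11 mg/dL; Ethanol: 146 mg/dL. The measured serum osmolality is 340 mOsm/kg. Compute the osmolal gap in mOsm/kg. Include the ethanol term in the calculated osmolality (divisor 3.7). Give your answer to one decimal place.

Calculated osmolality = 2·Na + glucose/18 + BUN/2.8 + ethanol/3.7
= 2·142 + 62/18 + 11/2.8 + 146/3.7
= 284 + 3.44 + 3.93 + 39.46
= 330.83 mOsm/kg ≈ 330.8 mOsm/kg
Osmolar gap = measured − calculated = 340 − 330.8 = 9.2 mOsm/kg

9.2 mOsm/kg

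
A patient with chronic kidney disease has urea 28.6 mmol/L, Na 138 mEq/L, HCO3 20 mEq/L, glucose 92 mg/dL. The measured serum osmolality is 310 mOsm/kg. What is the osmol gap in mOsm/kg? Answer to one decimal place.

0.3 mOsm/kg

Calculated osmolality = 2·Na + glucose/18 + urea
= 2·138 + 92/18 + 28.6
= 276 + 5.11 + 28.60
= 309.71 mOsm/kg ≈ 309.7 mOsm/kg
Osmolar gap = measured − calculated = 310 − 309.7 = 0.3 mOsm/kg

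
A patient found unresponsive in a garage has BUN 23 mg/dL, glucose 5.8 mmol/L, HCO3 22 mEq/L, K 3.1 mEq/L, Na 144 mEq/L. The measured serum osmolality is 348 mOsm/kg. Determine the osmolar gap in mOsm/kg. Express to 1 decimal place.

46.0 mOsm/kg

Calculated osmolality = 2·Na + glucose + BUN/2.8
= 2·144 + 5.8 + 23/2.8
= 288 + 5.80 + 8.21
= 302.01 mOsm/kg ≈ 302.0 mOsm/kg
Osmolar gap = measured − calculated = 348 − 302.0 = 46.0 mOsm/kg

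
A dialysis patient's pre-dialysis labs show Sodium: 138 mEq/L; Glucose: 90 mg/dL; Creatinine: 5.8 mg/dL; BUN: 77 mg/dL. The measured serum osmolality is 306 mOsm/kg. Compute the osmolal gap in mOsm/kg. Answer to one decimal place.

-2.5 mOsm/kg

Calculated osmolality = 2·Na + glucose/18 + BUN/2.8
= 2·138 + 90/18 + 77/2.8
= 276 + 5 + 27.50
= 308.5 mOsm/kg ≈ 308.5 mOsm/kg
Osmolar gap = measured − calculated = 306 − 308.5 = -2.5 mOsm/kg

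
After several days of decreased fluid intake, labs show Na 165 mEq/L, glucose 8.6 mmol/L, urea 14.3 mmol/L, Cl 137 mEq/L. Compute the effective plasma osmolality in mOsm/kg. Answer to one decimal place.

Effective osmolality excludes urea (freely permeant across cell membranes):
2·Na + glucose
= 2·165 + 8.6
= 330 + 8.6
= 338.6 mOsm/kg

338.6 mOsm/kg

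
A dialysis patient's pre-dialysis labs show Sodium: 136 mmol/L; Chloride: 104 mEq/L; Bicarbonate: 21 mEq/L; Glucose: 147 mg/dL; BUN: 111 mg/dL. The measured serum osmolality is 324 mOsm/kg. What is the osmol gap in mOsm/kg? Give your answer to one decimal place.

4.2 mOsm/kg

Calculated osmolality = 2·Na + glucose/18 + BUN/2.8
= 2·136 + 147/18 + 111/2.8
= 272 + 8.17 + 39.64
= 319.81 mOsm/kg ≈ 319.8 mOsm/kg
Osmolar gap = measured − calculated = 324 − 319.8 = 4.2 mOsm/kg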